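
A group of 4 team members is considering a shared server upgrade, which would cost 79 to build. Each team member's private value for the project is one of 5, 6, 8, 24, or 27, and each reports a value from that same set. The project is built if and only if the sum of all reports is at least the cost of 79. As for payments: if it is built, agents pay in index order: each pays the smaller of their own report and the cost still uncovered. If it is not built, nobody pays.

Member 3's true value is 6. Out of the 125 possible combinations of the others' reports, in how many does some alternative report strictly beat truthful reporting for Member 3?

7

Others report (24, 24, 27): truth gives 0; report 5 gives 1 > 0. Violating.
Others report (24, 27, 24): truth gives 0; report 5 gives 1 > 0. Violating.
Others report (24, 27, 27): truth gives 0; report 5 gives 1 > 0. Violating.
Others report (27, 24, 24): truth gives 0; report 5 gives 1 > 0. Violating.
Others report (5, 5, 5): truth gives 0; no alternative beats it.
Others report (5, 5, 6): truth gives 0; no alternative beats it.
(Checking all 125 profiles: 7 have a profitable deviation, 118 do not.)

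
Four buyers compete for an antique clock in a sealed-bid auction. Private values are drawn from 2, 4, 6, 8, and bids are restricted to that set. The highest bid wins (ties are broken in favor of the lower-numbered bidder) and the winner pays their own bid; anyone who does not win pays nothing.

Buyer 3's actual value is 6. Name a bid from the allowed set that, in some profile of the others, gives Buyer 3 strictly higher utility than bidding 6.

Suppose Buyer 1 bids 2, Buyer 2 bids 2 and Buyer 4 bids 2.
Bid 6: wins, pays 6, utility 6 - 6 = 0.
Bid 4: wins, pays 4, utility 6 - 4 = 2.
So bidding 4 beats truth here (2 > 0).

4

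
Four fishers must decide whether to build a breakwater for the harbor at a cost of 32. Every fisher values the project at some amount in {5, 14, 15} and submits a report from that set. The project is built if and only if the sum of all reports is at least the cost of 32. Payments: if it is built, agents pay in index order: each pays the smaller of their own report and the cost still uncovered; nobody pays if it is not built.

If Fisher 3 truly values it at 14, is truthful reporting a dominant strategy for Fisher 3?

Consider the case where Fisher 1 reports 5, Fisher 2 reports 14 and Fisher 4 reports 14.
Truthful report 14: project built, pays 13, utility 14 - 13 = 1.
Report 5 instead: project built, pays 5, utility 14 - 5 = 9.
Since 9 > 1, reporting 5 is strictly better here, so truthful reporting is not dominant.

No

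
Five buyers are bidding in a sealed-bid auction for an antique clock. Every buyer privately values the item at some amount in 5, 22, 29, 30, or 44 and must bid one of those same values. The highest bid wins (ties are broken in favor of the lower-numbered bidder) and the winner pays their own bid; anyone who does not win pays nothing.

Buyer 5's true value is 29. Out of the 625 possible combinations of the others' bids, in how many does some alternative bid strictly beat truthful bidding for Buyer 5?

1

Others bid (5, 5, 5, 5): truth gives 0; bid 22 gives 7 > 0. Violating.
Others bid (5, 5, 5, 22): truth gives 0; no alternative beats it.
Others bid (5, 5, 5, 29): truth gives 0; no alternative beats it.
(Checking all 625 profiles: 1 has a profitable deviation, 624 do not.)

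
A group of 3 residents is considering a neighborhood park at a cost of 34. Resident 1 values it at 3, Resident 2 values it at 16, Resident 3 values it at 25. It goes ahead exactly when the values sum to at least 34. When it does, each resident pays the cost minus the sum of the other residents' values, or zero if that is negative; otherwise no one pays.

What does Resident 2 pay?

Total value 44 ≥ cost 34, so the project is built.
The other residents' values sum to 28.
Cost minus that sum is 34 - 28 = 6.

6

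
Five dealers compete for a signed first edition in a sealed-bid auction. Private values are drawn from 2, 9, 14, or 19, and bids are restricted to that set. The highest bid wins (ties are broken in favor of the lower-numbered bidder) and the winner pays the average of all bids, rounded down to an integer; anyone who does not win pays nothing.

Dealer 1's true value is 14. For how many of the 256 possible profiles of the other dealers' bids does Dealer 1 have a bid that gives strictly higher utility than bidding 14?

Others bid (2, 2, 2, 2): truth gives 10; bid 2 gives 12 > 10. Violating.
Others bid (2, 2, 2, 9): truth gives 9; bid 9 gives 10 > 9. Violating.
Others bid (2, 2, 2, 19): truth gives 0; bid 19 gives 6 > 0. Violating.
Others bid (2, 2, 9, 2): truth gives 9; bid 9 gives 10 > 9. Violating.
Others bid (2, 2, 2, 14): truth gives 8; no alternative beats it.
Others bid (2, 2, 9, 14): truth gives 6; no alternative beats it.
(Checking all 256 profiles: 114 have a profitable deviation, 142 do not.)

114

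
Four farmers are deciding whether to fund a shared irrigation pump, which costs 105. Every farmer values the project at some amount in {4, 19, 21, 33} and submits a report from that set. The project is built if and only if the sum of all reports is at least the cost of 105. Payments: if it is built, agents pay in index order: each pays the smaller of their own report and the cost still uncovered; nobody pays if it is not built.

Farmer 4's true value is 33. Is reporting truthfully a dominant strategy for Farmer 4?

Check each profile of the others' reports and compare truth against every alternative report.
Others report (21, 21, 33): truth gives 3, best alternative gives 0.
Others report (21, 33, 21): truth gives 3, best alternative gives 0.
Others report (33, 21, 21): truth gives 3, best alternative gives 0.
Others report (19, 21, 33): truth gives 1, best alternative gives 0.
Others report (19, 33, 21): truth gives 1, best alternative gives 0.
Others report (21, 19, 33): truth gives 1, best alternative gives 0.
(Remaining 58 profiles checked similarly; truth is weakly best in each.)
In every case the truthful report is at least as good as any alternative, so it is a dominant strategy.

Yes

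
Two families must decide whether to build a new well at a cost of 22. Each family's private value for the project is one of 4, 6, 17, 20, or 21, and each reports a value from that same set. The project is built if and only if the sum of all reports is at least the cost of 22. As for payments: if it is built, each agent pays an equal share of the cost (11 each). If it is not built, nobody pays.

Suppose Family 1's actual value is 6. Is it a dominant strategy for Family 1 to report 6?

Consider the case where Family 2 reports 17.
Truthful report 6: project built, pays 11, utility 6 - 11 = -5.
Report 4 instead: project not built, utility 0.
Since 0 > -5, reporting 4 is strictly better here, so truthful reporting is not dominant.

No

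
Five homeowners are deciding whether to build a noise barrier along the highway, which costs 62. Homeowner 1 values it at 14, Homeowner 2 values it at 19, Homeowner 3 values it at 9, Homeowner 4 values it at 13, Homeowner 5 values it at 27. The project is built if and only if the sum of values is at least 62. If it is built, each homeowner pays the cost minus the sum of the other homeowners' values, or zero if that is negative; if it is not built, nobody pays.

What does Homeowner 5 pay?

7

Total value 82 ≥ cost 62, so the project is built.
The other homeowners' values sum to 55.
Cost minus that sum is 62 - 55 = 7.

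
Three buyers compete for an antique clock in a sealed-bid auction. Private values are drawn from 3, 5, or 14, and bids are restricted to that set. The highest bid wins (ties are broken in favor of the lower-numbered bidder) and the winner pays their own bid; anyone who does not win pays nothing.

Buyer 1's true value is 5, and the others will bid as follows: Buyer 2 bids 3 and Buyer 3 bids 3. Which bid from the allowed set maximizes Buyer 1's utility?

3

Bid 3: wins, pays 3, utility 5 - 3 = 2.
Bid 5: wins, pays 5, utility 5 - 5 = 0.
Bid 14: wins, pays 14, utility 5 - 14 = -9.
The best choice is 3 with utility 2.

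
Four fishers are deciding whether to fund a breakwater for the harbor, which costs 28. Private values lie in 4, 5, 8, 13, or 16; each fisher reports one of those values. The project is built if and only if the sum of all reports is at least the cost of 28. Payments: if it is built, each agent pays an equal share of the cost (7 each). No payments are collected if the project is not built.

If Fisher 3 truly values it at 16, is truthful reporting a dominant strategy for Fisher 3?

Yes

Check each profile of the others' reports and compare truth against every alternative report.
Others report (4, 4, 4): truth gives 9, best alternative gives 0.
Others report (4, 4, 5): truth gives 9, best alternative gives 0.
Others report (4, 5, 4): truth gives 9, best alternative gives 0.
Others report (4, 5, 5): truth gives 9, best alternative gives 0.
Others report (5, 4, 4): truth gives 9, best alternative gives 0.
Others report (5, 4, 5): truth gives 9, best alternative gives 0.
(Remaining 119 profiles checked similarly; truth is weakly best in each.)
In every case the truthful report is at least as good as any alternative, so it is a dominant strategy.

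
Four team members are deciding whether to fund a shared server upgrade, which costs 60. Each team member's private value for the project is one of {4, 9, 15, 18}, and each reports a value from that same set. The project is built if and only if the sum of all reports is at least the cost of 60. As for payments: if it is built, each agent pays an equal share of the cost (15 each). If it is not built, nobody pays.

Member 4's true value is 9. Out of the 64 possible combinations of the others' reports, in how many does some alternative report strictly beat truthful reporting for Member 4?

4

Others report (15, 18, 18): truth gives -6; report 4 gives 0 > -6. Violating.
Others report (18, 15, 18): truth gives -6; report 4 gives 0 > -6. Violating.
Others report (18, 18, 15): truth gives -6; report 4 gives 0 > -6. Violating.
Others report (18, 18, 18): truth gives -6; report 4 gives 0 > -6. Violating.
Others report (4, 4, 4): truth gives 0; no alternative beats it.
Others report (4, 4, 9): truth gives 0; no alternative beats it.
(Checking all 64 profiles: 4 have a profitable deviation, 60 do not.)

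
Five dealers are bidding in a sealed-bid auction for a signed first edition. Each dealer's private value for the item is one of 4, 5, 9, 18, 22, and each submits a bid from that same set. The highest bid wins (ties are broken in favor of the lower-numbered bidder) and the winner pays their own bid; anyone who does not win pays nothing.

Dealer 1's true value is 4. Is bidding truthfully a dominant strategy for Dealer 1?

Yes

Check each profile of the others' bids and compare truth against every alternative bid.
Others bid (4, 4, 4, 4): truth gives 0, best alternative gives -1.
Others bid (4, 4, 4, 5): truth gives 0, best alternative gives -1.
Others bid (4, 4, 5, 4): truth gives 0, best alternative gives -1.
Others bid (4, 4, 5, 5): truth gives 0, best alternative gives -1.
Others bid (4, 5, 4, 4): truth gives 0, best alternative gives -1.
Others bid (4, 5, 4, 5): truth gives 0, best alternative gives -1.
(Remaining 619 profiles checked similarly; truth is weakly best in each.)
In every case the truthful bid is at least as good as any alternative, so it is a dominant strategy.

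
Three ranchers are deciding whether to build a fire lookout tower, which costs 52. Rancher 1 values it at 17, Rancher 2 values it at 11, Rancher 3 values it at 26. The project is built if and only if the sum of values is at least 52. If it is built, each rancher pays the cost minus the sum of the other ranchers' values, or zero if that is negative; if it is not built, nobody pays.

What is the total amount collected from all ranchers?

48

Total value 54 ≥ cost 52, so it is built.
Rancher 1: others sum to 37; max(0, 52 - 37) = 15.
Rancher 2: others sum to 43; max(0, 52 - 43) = 9.
Rancher 3: others sum to 28; max(0, 52 - 28) = 24.
Total collected = 15 + 9 + 24 = 48.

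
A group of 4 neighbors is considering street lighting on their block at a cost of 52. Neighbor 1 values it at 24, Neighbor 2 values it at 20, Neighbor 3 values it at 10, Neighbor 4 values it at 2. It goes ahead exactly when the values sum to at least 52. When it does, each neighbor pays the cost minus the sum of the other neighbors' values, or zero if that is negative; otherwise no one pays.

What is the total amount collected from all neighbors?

42

Total value 56 ≥ cost 52, so it is built.
Neighbor 1: others sum to 32; max(0, 52 - 32) = 20.
Neighbor 2: others sum to 36; max(0, 52 - 36) = 16.
Neighbor 3: others sum to 46; max(0, 52 - 46) = 6.
Neighbor 4: others sum to 54; max(0, 52 - 54) = 0.
Total collected = 20 + 16 + 6 + 0 = 42.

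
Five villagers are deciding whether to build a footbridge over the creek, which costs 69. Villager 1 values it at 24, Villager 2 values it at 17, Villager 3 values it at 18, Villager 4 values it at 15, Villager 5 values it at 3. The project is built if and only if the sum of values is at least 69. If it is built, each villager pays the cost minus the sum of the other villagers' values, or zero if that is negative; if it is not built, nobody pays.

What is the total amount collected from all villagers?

Total value 77 ≥ cost 69, so it is built.
Villager 1: others sum to 53; max(0, 69 - 53) = 16.
Villager 2: others sum to 60; max(0, 69 - 60) = 9.
Villager 3: others sum to 59; max(0, 69 - 59) = 10.
Villager 4: others sum to 62; max(0, 69 - 62) = 7.
Villager 5: others sum to 74; max(0, 69 - 74) = 0.
Total collected = 16 + 9 + 10 + 7 + 0 = 42.

42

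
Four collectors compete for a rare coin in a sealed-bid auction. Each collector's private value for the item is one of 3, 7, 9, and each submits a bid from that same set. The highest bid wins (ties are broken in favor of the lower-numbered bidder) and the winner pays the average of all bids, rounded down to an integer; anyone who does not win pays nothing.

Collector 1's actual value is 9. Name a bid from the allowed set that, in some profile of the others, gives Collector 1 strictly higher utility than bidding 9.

3

Suppose Collector 2 bids 3, Collector 3 bids 3 and Collector 4 bids 3.
Bid 9: wins, pays 4, utility 9 - 4 = 5.
Bid 3: wins, pays 3, utility 9 - 3 = 6.
So bidding 3 beats truth here (6 > 5).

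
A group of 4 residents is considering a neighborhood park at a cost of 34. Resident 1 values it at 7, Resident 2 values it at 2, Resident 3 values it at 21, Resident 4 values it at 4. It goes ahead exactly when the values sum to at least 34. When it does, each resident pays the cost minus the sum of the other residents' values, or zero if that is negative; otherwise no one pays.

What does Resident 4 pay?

Total value 34 ≥ cost 34, so the project is built.
The other residents' values sum to 30.
Cost minus that sum is 34 - 30 = 4.

4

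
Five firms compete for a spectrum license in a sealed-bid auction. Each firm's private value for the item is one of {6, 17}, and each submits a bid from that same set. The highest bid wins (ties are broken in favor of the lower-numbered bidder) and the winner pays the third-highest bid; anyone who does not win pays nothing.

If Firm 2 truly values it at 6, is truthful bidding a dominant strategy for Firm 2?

Yes

Check each profile of the others' bids and compare truth against every alternative bid.
Others bid (6, 6, 17, 17): truth gives 0, best alternative gives -11.
Others bid (6, 17, 6, 17): truth gives 0, best alternative gives -11.
Others bid (6, 17, 17, 6): truth gives 0, best alternative gives -11.
Others bid (6, 17, 17, 17): truth gives 0, best alternative gives -11.
Others bid (6, 6, 6, 6): truth gives 0, best alternative gives 0.
Others bid (6, 6, 6, 17): truth gives 0, best alternative gives 0.
(Remaining 10 profiles checked similarly; truth is weakly best in each.)
In every case the truthful bid is at least as good as any alternative, so it is a dominant strategy.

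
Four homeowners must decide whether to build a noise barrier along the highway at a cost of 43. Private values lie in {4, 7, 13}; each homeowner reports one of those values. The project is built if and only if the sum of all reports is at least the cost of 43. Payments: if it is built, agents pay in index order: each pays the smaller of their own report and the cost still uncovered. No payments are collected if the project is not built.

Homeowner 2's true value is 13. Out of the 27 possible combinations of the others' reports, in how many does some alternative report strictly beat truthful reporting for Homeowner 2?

Others report (13, 13, 13): truth gives 0; report 4 gives 9 > 0. Violating.
Others report (4, 4, 4): truth gives 0; no alternative beats it.
Others report (4, 4, 7): truth gives 0; no alternative beats it.
(Checking all 27 profiles: 1 has a profitable deviation, 26 do not.)

1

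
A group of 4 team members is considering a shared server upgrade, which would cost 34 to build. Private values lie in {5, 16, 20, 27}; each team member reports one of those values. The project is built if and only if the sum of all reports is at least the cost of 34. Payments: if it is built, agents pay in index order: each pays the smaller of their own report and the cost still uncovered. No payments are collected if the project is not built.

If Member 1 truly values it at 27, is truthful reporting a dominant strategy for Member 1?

Consider the case where Member 2 reports 5, Member 3 reports 5 and Member 4 reports 5.
Truthful report 27: project built, pays 27, utility 27 - 27 = 0.
Report 20 instead: project built, pays 20, utility 27 - 20 = 7.
Since 7 > 0, reporting 20 is strictly better here, so truthful reporting is not dominant.

No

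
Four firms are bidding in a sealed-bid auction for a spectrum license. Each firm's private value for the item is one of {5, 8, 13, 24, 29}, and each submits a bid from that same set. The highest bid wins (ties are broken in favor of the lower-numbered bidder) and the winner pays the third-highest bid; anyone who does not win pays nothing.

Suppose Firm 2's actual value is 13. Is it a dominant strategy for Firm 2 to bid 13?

No

Consider the case where Firm 1 bids 5, Firm 3 bids 5 and Firm 4 bids 24.
Truthful bid 13: loses, pays 0, utility 0.
Bid 24 instead: wins, pays 5, utility 13 - 5 = 8.
Since 8 > 0, bidding 24 is strictly better here, so truthful bidding is not dominant.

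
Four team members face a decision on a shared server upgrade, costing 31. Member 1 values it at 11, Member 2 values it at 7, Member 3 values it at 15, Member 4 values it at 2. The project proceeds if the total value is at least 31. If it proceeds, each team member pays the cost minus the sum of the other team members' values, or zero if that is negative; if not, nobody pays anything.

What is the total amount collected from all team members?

Total value 35 ≥ cost 31, so it is built.
Member 1: others sum to 24; max(0, 31 - 24) = 7.
Member 2: others sum to 28; max(0, 31 - 28) = 3.
Member 3: others sum to 20; max(0, 31 - 20) = 11.
Member 4: others sum to 33; max(0, 31 - 33) = 0.
Total collected = 7 + 3 + 11 + 0 = 21.

21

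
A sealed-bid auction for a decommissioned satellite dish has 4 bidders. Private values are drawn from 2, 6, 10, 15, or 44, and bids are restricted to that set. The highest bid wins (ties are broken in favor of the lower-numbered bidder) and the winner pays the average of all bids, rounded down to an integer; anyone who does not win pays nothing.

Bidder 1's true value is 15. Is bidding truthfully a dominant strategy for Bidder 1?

Consider the case where Bidder 2 bids 2, Bidder 3 bids 2 and Bidder 4 bids 2.
Truthful bid 15: wins, pays 5, utility 15 - 5 = 10.
Bid 2 instead: wins, pays 2, utility 15 - 2 = 13.
Since 13 > 10, bidding 2 is strictly better here, so truthful bidding is not dominant.

No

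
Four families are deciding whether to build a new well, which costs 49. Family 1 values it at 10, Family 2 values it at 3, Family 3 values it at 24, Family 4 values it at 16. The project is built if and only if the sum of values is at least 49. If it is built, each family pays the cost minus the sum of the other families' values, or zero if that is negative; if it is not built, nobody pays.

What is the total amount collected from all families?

Total value 53 ≥ cost 49, so it is built.
Family 1: others sum to 43; max(0, 49 - 43) = 6.
Family 2: others sum to 50; max(0, 49 - 50) = 0.
Family 3: others sum to 29; max(0, 49 - 29) = 20.
Family 4: others sum to 37; max(0, 49 - 37) = 12.
Total collected = 6 + 0 + 20 + 12 = 38.

38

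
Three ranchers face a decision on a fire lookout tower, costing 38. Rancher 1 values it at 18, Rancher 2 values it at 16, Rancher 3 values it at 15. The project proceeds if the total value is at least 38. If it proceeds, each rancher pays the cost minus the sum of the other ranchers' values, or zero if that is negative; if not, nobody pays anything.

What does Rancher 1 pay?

7

Total value 49 ≥ cost 38, so the project is built.
The other ranchers' values sum to 31.
Cost minus that sum is 38 - 31 = 7.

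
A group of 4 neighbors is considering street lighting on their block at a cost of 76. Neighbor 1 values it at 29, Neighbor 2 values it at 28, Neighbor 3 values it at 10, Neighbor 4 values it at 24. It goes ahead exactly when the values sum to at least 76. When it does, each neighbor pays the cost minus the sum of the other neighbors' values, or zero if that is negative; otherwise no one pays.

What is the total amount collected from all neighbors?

Total value 91 ≥ cost 76, so it is built.
Neighbor 1: others sum to 62; max(0, 76 - 62) = 14.
Neighbor 2: others sum to 63; max(0, 76 - 63) = 13.
Neighbor 3: others sum to 81; max(0, 76 - 81) = 0.
Neighbor 4: others sum to 67; max(0, 76 - 67) = 9.
Total collected = 14 + 13 + 0 + 9 = 36.

36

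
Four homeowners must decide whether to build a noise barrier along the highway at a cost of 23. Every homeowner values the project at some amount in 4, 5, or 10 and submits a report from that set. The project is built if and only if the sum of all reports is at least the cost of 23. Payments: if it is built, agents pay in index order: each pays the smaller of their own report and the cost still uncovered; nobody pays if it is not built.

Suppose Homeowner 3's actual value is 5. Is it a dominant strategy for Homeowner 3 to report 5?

No

Consider the case where Homeowner 1 reports 4, Homeowner 2 reports 5 and Homeowner 4 reports 10.
Truthful report 5: project built, pays 5, utility 5 - 5 = 0.
Report 4 instead: project built, pays 4, utility 5 - 4 = 1.
Since 1 > 0, reporting 4 is strictly better here, so truthful reporting is not dominant.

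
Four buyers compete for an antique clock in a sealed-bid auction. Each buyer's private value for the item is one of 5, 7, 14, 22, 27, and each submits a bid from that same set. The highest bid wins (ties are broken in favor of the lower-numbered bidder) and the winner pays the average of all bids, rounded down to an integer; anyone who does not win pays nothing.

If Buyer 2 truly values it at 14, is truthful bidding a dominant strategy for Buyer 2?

Consider the case where Buyer 1 bids 5, Buyer 3 bids 5 and Buyer 4 bids 5.
Truthful bid 14: wins, pays 7, utility 14 - 7 = 7.
Bid 7 instead: wins, pays 5, utility 14 - 5 = 9.
Since 9 > 7, bidding 7 is strictly better here, so truthful bidding is not dominant.

No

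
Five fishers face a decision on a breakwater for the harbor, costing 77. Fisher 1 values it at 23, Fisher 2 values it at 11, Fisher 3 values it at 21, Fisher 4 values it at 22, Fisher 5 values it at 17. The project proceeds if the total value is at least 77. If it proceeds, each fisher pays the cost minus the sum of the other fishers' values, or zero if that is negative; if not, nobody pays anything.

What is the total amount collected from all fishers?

Total value 94 ≥ cost 77, so it is built.
Fisher 1: others sum to 71; max(0, 77 - 71) = 6.
Fisher 2: others sum to 83; max(0, 77 - 83) = 0.
Fisher 3: others sum to 73; max(0, 77 - 73) = 4.
Fisher 4: others sum to 72; max(0, 77 - 72) = 5.
Fisher 5: others sum to 77; max(0, 77 - 77) = 0.
Total collected = 6 + 0 + 4 + 5 + 0 = 15.

15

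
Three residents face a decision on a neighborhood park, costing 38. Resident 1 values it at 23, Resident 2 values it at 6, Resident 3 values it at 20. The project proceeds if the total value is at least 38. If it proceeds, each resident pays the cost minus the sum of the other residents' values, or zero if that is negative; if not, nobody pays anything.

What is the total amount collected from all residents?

Total value 49 ≥ cost 38, so it is built.
Resident 1: others sum to 26; max(0, 38 - 26) = 12.
Resident 2: others sum to 43; max(0, 38 - 43) = 0.
Resident 3: others sum to 29; max(0, 38 - 29) = 9.
Total collected = 12 + 0 + 9 = 21.

21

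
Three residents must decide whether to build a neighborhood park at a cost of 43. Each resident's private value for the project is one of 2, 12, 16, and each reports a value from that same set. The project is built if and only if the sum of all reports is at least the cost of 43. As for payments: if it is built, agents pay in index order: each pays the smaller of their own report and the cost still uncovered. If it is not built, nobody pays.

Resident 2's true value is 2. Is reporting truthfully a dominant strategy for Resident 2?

Check each profile of the others' reports and compare truth against every alternative report.
Others report (16, 16): truth gives 0, best alternative gives -10.
Others report (2, 2): truth gives 0, best alternative gives 0.
Others report (2, 12): truth gives 0, best alternative gives 0.
Others report (2, 16): truth gives 0, best alternative gives 0.
Others report (12, 2): truth gives 0, best alternative gives 0.
Others report (12, 12): truth gives 0, best alternative gives 0.
(Remaining 3 profiles checked similarly; truth is weakly best in each.)
In every case the truthful report is at least as good as any alternative, so it is a dominant strategy.

Yes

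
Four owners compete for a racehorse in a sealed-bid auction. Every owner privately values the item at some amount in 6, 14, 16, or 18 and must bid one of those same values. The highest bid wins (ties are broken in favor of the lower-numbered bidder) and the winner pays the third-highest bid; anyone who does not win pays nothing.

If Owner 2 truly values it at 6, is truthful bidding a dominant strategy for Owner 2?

Check each profile of the others' bids and compare truth against every alternative bid.
Others bid (6, 14, 14): truth gives 0, best alternative gives -8.
Others bid (6, 6, 6): truth gives 0, best alternative gives 0.
Others bid (6, 6, 14): truth gives 0, best alternative gives 0.
Others bid (6, 6, 16): truth gives 0, best alternative gives 0.
Others bid (6, 6, 18): truth gives 0, best alternative gives 0.
Others bid (6, 14, 6): truth gives 0, best alternative gives 0.
(Remaining 58 profiles checked similarly; truth is weakly best in each.)
In every case the truthful bid is at least as good as any alternative, so it is a dominant strategy.

Yes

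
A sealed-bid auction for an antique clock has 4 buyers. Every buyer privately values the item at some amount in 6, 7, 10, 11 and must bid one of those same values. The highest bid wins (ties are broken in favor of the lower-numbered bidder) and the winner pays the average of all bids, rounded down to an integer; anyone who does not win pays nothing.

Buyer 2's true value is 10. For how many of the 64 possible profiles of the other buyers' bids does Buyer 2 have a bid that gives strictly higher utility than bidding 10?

29

Others bid (6, 6, 6): truth gives 3; bid 7 gives 4 > 3. Violating.
Others bid (6, 6, 7): truth gives 3; bid 7 gives 4 > 3. Violating.
Others bid (6, 6, 11): truth gives 0; bid 11 gives 2 > 0. Violating.
Others bid (6, 7, 6): truth gives 3; bid 7 gives 4 > 3. Violating.
Others bid (6, 6, 10): truth gives 2; no alternative beats it.
Others bid (6, 7, 10): truth gives 2; no alternative beats it.
(Checking all 64 profiles: 29 have a profitable deviation, 35 do not.)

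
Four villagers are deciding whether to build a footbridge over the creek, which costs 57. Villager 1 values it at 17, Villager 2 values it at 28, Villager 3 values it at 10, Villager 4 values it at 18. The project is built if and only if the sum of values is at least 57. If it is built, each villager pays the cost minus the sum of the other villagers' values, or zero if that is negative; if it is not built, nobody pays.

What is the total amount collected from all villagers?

15

Total value 73 ≥ cost 57, so it is built.
Villager 1: others sum to 56; max(0, 57 - 56) = 1.
Villager 2: others sum to 45; max(0, 57 - 45) = 12.
Villager 3: others sum to 63; max(0, 57 - 63) = 0.
Villager 4: others sum to 55; max(0, 57 - 55) = 2.
Total collected = 1 + 12 + 0 + 2 = 15.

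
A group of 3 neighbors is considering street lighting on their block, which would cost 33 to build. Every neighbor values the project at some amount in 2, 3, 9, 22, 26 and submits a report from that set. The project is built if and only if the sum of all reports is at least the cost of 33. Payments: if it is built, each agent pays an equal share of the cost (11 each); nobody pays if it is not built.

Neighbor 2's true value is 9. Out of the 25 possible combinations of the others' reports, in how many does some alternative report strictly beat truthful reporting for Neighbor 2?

8

Others report (2, 22): truth gives -2; report 2 gives 0 > -2. Violating.
Others report (2, 26): truth gives -2; report 2 gives 0 > -2. Violating.
Others report (3, 22): truth gives -2; report 2 gives 0 > -2. Violating.
Others report (3, 26): truth gives -2; report 2 gives 0 > -2. Violating.
Others report (2, 2): truth gives 0; no alternative beats it.
Others report (2, 3): truth gives 0; no alternative beats it.
(Checking all 25 profiles: 8 have a profitable deviation, 17 do not.)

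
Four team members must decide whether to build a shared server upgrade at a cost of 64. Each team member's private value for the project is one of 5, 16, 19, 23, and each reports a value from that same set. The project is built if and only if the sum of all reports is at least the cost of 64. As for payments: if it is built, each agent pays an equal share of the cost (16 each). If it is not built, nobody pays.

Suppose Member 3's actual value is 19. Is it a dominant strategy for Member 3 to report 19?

Consider the case where Member 1 reports 5, Member 2 reports 16 and Member 4 reports 23.
Truthful report 19: project not built, utility 0.
Report 23 instead: project built, pays 16, utility 19 - 16 = 3.
Since 3 > 0, reporting 23 is strictly better here, so truthful reporting is not dominant.

No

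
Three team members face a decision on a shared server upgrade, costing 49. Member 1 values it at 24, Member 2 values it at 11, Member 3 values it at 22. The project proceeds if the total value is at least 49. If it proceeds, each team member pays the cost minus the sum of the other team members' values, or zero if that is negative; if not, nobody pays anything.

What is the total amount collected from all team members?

33

Total value 57 ≥ cost 49, so it is built.
Member 1: others sum to 33; max(0, 49 - 33) = 16.
Member 2: others sum to 46; max(0, 49 - 46) = 3.
Member 3: others sum to 35; max(0, 49 - 35) = 14.
Total collected = 16 + 3 + 14 = 33.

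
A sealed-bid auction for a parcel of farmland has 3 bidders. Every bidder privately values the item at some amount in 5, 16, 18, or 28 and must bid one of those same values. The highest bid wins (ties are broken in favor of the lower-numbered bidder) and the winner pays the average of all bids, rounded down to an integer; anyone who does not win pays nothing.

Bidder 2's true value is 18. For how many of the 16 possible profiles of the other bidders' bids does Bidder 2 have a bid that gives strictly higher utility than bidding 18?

3

Others bid (5, 5): truth gives 9; bid 16 gives 10 > 9. Violating.
Others bid (5, 16): truth gives 5; bid 16 gives 6 > 5. Violating.
Others bid (18, 5): truth gives 0; bid 28 gives 1 > 0. Violating.
Others bid (5, 18): truth gives 5; no alternative beats it.
Others bid (5, 28): truth gives 0; no alternative beats it.
(Checking all 16 profiles: 3 have a profitable deviation, 13 do not.)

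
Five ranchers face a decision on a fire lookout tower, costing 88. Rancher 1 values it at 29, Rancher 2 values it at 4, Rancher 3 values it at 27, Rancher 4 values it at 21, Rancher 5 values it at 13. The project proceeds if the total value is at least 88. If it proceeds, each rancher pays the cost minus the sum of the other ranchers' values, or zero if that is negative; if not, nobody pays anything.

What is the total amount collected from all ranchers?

66

Total value 94 ≥ cost 88, so it is built.
Rancher 1: others sum to 65; max(0, 88 - 65) = 23.
Rancher 2: others sum to 90; max(0, 88 - 90) = 0.
Rancher 3: others sum to 67; max(0, 88 - 67) = 21.
Rancher 4: others sum to 73; max(0, 88 - 73) = 15.
Rancher 5: others sum to 81; max(0, 88 - 81) = 7.
Total collected = 23 + 0 + 21 + 15 + 7 = 66.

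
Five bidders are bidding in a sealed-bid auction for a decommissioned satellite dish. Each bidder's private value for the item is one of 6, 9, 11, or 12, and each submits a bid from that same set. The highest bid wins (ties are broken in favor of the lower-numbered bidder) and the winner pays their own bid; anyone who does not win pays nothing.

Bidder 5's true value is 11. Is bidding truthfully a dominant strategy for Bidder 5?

Consider the case where Bidder 1 bids 6, Bidder 2 bids 6, Bidder 3 bids 6 and Bidder 4 bids 6.
Truthful bid 11: wins, pays 11, utility 11 - 11 = 0.
Bid 9 instead: wins, pays 9, utility 11 - 9 = 2.
Since 2 > 0, bidding 9 is strictly better here, so truthful bidding is not dominant.

No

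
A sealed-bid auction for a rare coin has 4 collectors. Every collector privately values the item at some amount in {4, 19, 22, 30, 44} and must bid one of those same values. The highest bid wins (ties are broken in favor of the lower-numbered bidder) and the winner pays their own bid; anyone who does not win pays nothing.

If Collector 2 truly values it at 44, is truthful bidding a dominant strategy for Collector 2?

Consider the case where Collector 1 bids 4, Collector 3 bids 4 and Collector 4 bids 4.
Truthful bid 44: wins, pays 44, utility 44 - 44 = 0.
Bid 19 instead: wins, pays 19, utility 44 - 19 = 25.
Since 25 > 0, bidding 19 is strictly better here, so truthful bidding is not dominant.

No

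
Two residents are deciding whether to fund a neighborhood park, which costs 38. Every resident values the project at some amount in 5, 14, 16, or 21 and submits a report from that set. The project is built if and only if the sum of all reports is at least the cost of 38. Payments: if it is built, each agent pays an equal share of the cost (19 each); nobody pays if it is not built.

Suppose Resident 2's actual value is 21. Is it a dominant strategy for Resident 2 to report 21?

Yes

Check each profile of the others' reports and compare truth against every alternative report.
Others report (21): truth gives 2, best alternative gives 0.
Others report (5): truth gives 0, best alternative gives 0.
Others report (14): truth gives 0, best alternative gives 0.
Others report (16): truth gives 0, best alternative gives 0.
In every case the truthful report is at least as good as any alternative, so it is a dominant strategy.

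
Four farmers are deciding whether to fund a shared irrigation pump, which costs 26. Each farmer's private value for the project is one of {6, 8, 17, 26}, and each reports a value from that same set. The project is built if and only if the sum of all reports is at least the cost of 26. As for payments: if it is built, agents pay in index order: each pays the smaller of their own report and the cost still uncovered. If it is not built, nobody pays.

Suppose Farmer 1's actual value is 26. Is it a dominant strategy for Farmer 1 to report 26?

Consider the case where Farmer 2 reports 6, Farmer 3 reports 6 and Farmer 4 reports 6.
Truthful report 26: project built, pays 26, utility 26 - 26 = 0.
Report 8 instead: project built, pays 8, utility 26 - 8 = 18.
Since 18 > 0, reporting 8 is strictly better here, so truthful reporting is not dominant.

No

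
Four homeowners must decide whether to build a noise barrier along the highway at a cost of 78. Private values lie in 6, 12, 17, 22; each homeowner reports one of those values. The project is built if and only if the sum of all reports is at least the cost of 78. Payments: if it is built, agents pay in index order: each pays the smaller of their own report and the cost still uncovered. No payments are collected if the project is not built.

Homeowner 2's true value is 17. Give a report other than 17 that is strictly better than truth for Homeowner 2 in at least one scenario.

Suppose Homeowner 1 reports 22, Homeowner 3 reports 22 and Homeowner 4 reports 22.
Report 17: project built, pays 17, utility 17 - 17 = 0.
Report 12: project built, pays 12, utility 17 - 12 = 5.
So reporting 12 beats truth here (5 > 0).

12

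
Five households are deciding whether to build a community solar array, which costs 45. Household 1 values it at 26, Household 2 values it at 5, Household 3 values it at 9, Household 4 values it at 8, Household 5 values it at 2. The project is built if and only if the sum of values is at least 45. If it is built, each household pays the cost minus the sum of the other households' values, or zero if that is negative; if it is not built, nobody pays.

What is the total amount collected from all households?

Total value 50 ≥ cost 45, so it is built.
Household 1: others sum to 24; max(0, 45 - 24) = 21.
Household 2: others sum to 45; max(0, 45 - 45) = 0.
Household 3: others sum to 41; max(0, 45 - 41) = 4.
Household 4: others sum to 42; max(0, 45 - 42) = 3.
Household 5: others sum to 48; max(0, 45 - 48) = 0.
Total collected = 21 + 0 + 4 + 3 + 0 = 28.

28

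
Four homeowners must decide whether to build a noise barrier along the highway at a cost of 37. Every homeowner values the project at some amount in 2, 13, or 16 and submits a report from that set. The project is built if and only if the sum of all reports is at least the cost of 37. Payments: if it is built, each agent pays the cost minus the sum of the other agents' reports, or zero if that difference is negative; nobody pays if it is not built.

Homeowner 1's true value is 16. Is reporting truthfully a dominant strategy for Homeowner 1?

Check each profile of the others' reports and compare truth against every alternative report.
Others report (13, 13, 13): truth gives 16, best alternative gives 16.
Others report (13, 13, 16): truth gives 16, best alternative gives 16.
Others report (13, 16, 13): truth gives 16, best alternative gives 16.
Others report (13, 16, 16): truth gives 16, best alternative gives 16.
Others report (16, 13, 13): truth gives 16, best alternative gives 16.
Others report (16, 13, 16): truth gives 16, best alternative gives 16.
(Remaining 21 profiles checked similarly; truth is weakly best in each.)
In every case the truthful report is at least as good as any alternative, so it is a dominant strategy.

Yes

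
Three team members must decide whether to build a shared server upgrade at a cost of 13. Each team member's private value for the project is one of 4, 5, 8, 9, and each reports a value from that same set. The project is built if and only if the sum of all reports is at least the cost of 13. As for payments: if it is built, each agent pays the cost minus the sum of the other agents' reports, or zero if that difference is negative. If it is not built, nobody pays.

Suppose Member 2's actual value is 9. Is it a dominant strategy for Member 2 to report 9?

Check each profile of the others' reports and compare truth against every alternative report.
Others report (4, 9): truth gives 9, best alternative gives 9.
Others report (5, 8): truth gives 9, best alternative gives 9.
Others report (5, 9): truth gives 9, best alternative gives 9.
Others report (8, 5): truth gives 9, best alternative gives 9.
Others report (8, 8): truth gives 9, best alternative gives 9.
Others report (8, 9): truth gives 9, best alternative gives 9.
(Remaining 10 profiles checked similarly; truth is weakly best in each.)
In every case the truthful report is at least as good as any alternative, so it is a dominant strategy.

Yes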